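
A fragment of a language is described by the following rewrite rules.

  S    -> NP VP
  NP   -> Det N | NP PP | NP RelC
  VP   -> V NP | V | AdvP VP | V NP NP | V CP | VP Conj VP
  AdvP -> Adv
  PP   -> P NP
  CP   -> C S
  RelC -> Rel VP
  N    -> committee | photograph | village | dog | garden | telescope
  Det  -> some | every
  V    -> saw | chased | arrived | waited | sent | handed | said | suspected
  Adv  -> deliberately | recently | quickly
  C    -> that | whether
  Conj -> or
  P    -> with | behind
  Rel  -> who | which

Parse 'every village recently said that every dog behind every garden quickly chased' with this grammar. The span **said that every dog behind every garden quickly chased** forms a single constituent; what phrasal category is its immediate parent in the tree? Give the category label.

VP

S
  NP
    Det: every
    N: village
  VP
    AdvP
      Adv: recently
    VP
      V: said
      CP
        C: that
        S
          NP
            NP
              Det: every
              N: dog
            PP
              P: behind
              NP
                Det: every
                N: garden
          VP
            AdvP
              Adv: quickly
            VP
              V: chased
The span 'said that every dog behind every garden quickly chased' is the VP node built by VP → V CP.
Its mother is the VP built by VP → AdvP VP.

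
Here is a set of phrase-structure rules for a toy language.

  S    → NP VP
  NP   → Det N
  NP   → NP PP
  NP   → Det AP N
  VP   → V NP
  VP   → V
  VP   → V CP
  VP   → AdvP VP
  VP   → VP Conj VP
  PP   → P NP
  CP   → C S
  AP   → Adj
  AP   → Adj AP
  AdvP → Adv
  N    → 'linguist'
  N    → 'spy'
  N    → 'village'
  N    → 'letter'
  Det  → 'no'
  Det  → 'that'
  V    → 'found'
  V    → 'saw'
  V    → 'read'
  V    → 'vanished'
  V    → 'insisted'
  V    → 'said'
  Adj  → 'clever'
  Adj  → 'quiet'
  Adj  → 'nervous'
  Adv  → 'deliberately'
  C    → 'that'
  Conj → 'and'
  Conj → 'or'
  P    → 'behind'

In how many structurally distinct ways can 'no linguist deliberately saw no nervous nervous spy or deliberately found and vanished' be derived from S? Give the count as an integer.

7

Two of the 7 distinct bracketings:
[S [NP [Det no] [N linguist]] [VP [AdvP [Adv deliberately]] [VP [VP [V saw] [NP [Det no] [AP [Adj nervous] [AP [Adj nervous]]] [N spy]]] [Conj or] [VP [AdvP [Adv deliberately]] [VP [VP [V found]] [Conj and] [VP [V vanished]]]]]]]
[S [NP [Det no] [N linguist]] [VP [AdvP [Adv deliberately]] [VP [VP [V saw] [NP [Det no] [AP [Adj nervous] [AP [Adj nervous]]] [N spy]]] [Conj or] [VP [VP [AdvP [Adv deliberately]] [VP [V found]]] [Conj and] [VP [V vanished]]]]]]
The trees differ in how a recursive rule is bracketed over the same span.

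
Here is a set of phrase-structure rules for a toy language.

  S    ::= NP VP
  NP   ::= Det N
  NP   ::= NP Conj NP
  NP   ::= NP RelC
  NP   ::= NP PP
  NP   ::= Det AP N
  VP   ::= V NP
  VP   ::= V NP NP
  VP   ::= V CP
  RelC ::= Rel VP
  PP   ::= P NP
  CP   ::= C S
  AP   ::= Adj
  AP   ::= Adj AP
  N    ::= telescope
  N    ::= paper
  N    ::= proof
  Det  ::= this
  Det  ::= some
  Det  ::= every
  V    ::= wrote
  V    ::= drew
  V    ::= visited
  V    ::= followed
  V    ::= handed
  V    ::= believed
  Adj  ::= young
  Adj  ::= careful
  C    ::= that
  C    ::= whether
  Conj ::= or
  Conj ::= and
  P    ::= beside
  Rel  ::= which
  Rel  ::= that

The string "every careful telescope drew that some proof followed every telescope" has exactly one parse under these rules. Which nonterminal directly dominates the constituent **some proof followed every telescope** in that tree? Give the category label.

S
  NP
    Det: every
    AP
      Adj: careful
    N: telescope
  VP
    V: drew
    CP
      C: that
      S
        NP
          Det: some
          N: proof
        VP
          V: followed
          NP
            Det: every
            N: telescope
The span 'some proof followed every telescope' is the S node built by S → NP VP.
Its mother is the CP built by CP → C S.

CP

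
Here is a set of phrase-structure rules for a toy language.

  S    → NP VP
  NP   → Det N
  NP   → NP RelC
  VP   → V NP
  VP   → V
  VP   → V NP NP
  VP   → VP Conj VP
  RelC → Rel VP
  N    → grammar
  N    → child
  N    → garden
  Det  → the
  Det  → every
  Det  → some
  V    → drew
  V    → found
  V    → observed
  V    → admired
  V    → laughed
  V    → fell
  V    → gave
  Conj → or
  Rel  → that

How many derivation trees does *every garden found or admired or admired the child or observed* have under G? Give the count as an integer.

Two of the 5 distinct bracketings:
[S [NP [Det every] [N garden]] [VP [VP [V found]] [Conj or] [VP [VP [V admired]] [Conj or] [VP [VP [V admired] [NP [Det the] [N child]]] [Conj or] [VP [V observed]]]]]]
[S [NP [Det every] [N garden]] [VP [VP [V found]] [Conj or] [VP [VP [VP [V admired]] [Conj or] [VP [V admired] [NP [Det the] [N child]]]] [Conj or] [VP [V observed]]]]]
The trees differ in how a recursive rule is bracketed over the same span.

5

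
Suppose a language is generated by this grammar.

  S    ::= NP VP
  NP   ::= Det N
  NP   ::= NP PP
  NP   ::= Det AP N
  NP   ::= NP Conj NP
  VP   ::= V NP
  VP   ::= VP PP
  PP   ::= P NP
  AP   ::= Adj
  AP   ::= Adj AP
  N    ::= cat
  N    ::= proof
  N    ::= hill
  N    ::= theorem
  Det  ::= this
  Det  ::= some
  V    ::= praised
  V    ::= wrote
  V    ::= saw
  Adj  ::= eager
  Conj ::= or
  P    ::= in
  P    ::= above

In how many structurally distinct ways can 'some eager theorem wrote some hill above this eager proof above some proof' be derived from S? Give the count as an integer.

5

Two of the 5 distinct bracketings:
[S [NP [Det some] [AP [Adj eager]] [N theorem]] [VP [V wrote] [NP [NP [Det some] [N hill]] [PP [P above] [NP [NP [Det this] [AP [Adj eager]] [N proof]] [PP [P above] [NP [Det some] [N proof]]]]]]]]
[S [NP [Det some] [AP [Adj eager]] [N theorem]] [VP [V wrote] [NP [NP [NP [Det some] [N hill]] [PP [P above] [NP [Det this] [AP [Adj eager]] [N proof]]]] [PP [P above] [NP [Det some] [N proof]]]]]]
The trees differ in how a recursive rule is bracketed over the same span.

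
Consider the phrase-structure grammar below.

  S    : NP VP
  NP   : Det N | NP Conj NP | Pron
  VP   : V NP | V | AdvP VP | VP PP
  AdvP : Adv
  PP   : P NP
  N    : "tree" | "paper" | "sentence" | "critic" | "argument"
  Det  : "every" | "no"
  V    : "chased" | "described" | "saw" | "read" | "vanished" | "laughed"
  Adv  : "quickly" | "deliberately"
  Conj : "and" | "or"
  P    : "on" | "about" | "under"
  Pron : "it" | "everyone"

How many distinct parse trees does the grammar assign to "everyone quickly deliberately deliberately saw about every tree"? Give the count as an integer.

4

Two of the 4 distinct bracketings:
[S [NP [Pron everyone]] [VP [AdvP [Adv quickly]] [VP [AdvP [Adv deliberately]] [VP [AdvP [Adv deliberately]] [VP [VP [V saw]] [PP [P about] [NP [Det every] [N tree]]]]]]]]
[S [NP [Pron everyone]] [VP [AdvP [Adv quickly]] [VP [AdvP [Adv deliberately]] [VP [VP [AdvP [Adv deliberately]] [VP [V saw]]] [PP [P about] [NP [Det every] [N tree]]]]]]]
The trees differ in how a recursive rule is bracketed over the same span.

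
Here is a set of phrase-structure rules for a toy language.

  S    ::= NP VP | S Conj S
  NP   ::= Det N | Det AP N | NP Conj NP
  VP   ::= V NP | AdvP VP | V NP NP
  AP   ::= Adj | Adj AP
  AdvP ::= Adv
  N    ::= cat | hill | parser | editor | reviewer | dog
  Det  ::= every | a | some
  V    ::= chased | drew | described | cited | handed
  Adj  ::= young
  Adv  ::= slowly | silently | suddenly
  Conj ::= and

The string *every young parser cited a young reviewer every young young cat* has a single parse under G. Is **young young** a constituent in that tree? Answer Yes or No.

[S [NP [Det every] [AP [Adj young]] [N parser]] [VP [V cited] [NP [Det a] [AP [Adj young]] [N reviewer]] [NP [Det every] [AP [Adj young] [AP [Adj young]]] [N cat]]]]
The words 'young young' are exhaustively dominated by a single AP node (built by AP → Adj AP), so they form a constituent.

Yes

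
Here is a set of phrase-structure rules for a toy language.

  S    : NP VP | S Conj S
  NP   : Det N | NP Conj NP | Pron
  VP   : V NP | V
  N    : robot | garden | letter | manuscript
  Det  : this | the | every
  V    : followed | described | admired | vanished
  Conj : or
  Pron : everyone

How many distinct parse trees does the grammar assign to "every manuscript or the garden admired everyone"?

[S [NP [NP [Det every] [N manuscript]] [Conj or] [NP [Det the] [N garden]]] [VP [V admired] [NP [Pron everyone]]]]
No rule offers an alternative attachment or grouping for any span, so this is the only derivation.

1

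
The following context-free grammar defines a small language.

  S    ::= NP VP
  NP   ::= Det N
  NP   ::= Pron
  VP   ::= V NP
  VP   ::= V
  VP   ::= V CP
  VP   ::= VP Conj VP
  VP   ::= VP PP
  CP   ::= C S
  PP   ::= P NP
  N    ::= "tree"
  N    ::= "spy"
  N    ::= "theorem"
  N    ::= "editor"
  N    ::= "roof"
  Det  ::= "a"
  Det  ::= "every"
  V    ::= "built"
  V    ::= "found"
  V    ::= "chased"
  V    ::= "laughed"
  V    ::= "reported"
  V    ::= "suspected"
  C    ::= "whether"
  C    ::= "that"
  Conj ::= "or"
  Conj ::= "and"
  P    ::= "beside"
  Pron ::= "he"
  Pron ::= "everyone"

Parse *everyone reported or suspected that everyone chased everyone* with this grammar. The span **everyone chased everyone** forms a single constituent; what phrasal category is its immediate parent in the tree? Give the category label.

S
  NP
    Pron: everyone
  VP
    VP
      V: reported
    Conj: or
    VP
      V: suspected
      CP
        C: that
        S
          NP
            Pron: everyone
          VP
            V: chased
            NP
              Pron: everyone
The span 'everyone chased everyone' is the S node built by S → NP VP.
Its mother is the CP built by CP → C S.

CP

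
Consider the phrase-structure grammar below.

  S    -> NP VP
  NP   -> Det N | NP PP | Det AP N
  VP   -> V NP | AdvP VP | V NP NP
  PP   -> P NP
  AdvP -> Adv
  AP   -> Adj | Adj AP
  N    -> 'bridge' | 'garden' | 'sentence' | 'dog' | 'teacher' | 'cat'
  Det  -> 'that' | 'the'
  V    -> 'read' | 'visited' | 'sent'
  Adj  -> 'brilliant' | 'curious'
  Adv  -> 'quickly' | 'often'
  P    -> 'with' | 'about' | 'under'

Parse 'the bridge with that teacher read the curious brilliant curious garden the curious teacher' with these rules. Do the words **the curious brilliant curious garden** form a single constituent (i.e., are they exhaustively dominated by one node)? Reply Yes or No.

[S [NP [NP [Det the] [N bridge]] [PP [P with] [NP [Det that] [N teacher]]]] [VP [V read] [NP [Det the] [AP [Adj curious] [AP [Adj brilliant] [AP [Adj curious]]]] [N garden]] [NP [Det the] [AP [Adj curious]] [N teacher]]]]
The words 'the curious brilliant curious garden' are exhaustively dominated by a single NP node (built by NP → Det AP N), so they form a constituent.

Yes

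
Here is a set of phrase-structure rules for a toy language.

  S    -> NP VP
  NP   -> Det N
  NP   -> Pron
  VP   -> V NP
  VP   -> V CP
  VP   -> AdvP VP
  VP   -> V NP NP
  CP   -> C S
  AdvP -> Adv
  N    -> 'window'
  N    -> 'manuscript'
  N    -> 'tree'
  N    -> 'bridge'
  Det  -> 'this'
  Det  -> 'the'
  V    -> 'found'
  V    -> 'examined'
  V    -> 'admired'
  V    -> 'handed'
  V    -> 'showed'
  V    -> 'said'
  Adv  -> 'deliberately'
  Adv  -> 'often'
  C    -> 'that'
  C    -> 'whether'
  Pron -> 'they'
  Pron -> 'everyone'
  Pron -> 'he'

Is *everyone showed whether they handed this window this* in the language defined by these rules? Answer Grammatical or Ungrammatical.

Ungrammatical

For S → NP VP, the only prefix that parses as NP is 'everyone', but the remainder 'showed whether they handed this window this' is not a VP under these rules.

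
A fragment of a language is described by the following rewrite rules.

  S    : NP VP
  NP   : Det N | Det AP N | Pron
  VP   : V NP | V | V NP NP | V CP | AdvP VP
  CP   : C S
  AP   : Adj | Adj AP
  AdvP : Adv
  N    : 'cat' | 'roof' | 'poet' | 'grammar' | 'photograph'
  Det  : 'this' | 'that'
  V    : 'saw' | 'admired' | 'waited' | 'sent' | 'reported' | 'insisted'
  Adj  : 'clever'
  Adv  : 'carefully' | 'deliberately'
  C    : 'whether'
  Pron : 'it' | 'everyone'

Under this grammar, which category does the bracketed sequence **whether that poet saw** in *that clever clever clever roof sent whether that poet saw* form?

[S [NP [Det that] [AP [Adj clever] [AP [Adj clever] [AP [Adj clever]]]] [N roof]] [VP [V sent] [CP [C whether] [S [NP [Det that] [N poet]] [VP [V saw]]]]]]
The span 'whether that poet saw' is the CP node built by CP → C S.

CP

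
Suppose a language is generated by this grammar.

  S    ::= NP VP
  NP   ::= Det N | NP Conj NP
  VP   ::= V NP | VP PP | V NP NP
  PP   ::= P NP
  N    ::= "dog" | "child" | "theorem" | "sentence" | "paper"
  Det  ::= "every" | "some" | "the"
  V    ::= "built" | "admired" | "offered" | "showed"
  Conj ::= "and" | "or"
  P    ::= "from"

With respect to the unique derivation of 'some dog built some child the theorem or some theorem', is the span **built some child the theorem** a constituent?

[S [NP [Det some] [N dog]] [VP [V built] [NP [Det some] [N child]] [NP [NP [Det the] [N theorem]] [Conj or] [NP [Det some] [N theorem]]]]]
The smallest constituent containing 'built some child the theorem' is the VP spanning 'built some child the theorem or some theorem'; no single node in the tree dominates exactly the given words.

No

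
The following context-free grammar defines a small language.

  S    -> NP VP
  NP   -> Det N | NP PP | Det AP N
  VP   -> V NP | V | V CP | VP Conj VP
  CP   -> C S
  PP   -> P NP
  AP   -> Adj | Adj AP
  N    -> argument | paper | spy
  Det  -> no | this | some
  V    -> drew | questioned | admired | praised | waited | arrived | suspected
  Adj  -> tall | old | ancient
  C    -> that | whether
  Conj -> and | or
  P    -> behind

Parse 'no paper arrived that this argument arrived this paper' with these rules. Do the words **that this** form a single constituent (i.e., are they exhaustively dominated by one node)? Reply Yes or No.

[S [NP [Det no] [N paper]] [VP [V arrived] [CP [C that] [S [NP [Det this] [N argument]] [VP [V arrived] [NP [Det this] [N paper]]]]]]]
The smallest constituent containing 'that this' is the CP spanning 'that this argument arrived this paper'; no single node in the tree dominates exactly the given words.

No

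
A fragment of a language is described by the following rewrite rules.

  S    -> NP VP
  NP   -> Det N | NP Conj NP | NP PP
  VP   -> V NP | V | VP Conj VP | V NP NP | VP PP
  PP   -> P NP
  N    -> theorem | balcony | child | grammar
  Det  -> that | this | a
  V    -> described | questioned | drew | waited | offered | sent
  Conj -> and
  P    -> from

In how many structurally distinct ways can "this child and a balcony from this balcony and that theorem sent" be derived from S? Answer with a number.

Two of the 5 distinct bracketings:
[S [NP [NP [Det this] [N child]] [Conj and] [NP [NP [NP [Det a] [N balcony]] [PP [P from] [NP [Det this] [N balcony]]]] [Conj and] [NP [Det that] [N theorem]]]] [VP [V sent]]]
[S [NP [NP [Det this] [N child]] [Conj and] [NP [NP [Det a] [N balcony]] [PP [P from] [NP [NP [Det this] [N balcony]] [Conj and] [NP [Det that] [N theorem]]]]]] [VP [V sent]]]
The trees differ in how a recursive rule is bracketed over the same span.

5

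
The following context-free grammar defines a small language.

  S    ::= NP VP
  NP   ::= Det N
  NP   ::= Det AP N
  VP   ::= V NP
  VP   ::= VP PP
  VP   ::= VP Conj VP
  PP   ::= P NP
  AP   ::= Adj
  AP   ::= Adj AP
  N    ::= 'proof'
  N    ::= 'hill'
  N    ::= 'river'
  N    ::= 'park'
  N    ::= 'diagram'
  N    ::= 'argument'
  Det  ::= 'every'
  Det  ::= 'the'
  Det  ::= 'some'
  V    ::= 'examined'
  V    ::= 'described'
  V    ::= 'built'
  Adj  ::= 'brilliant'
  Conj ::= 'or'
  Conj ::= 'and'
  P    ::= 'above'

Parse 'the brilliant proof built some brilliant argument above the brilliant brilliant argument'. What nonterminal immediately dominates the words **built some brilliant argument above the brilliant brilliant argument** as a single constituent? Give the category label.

VP

[S [NP [Det the] [AP [Adj brilliant]] [N proof]] [VP [VP [V built] [NP [Det some] [AP [Adj brilliant]] [N argument]]] [PP [P above] [NP [Det the] [AP [Adj brilliant] [AP [Adj brilliant]]] [N argument]]]]]
The span 'built some brilliant argument above the brilliant brilliant argument' is the VP node built by VP → VP PP.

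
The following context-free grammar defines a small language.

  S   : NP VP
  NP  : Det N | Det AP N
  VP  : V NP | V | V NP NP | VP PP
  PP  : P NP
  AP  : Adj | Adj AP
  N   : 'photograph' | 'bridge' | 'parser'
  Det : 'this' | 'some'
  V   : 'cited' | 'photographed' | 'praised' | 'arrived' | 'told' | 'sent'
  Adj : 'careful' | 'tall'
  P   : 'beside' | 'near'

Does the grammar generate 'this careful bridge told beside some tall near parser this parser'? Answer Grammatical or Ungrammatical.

An Adj word can never sit immediately before a P word in any string this grammar generates, so the substring 'tall near' rules out a derivation.

Ungrammatical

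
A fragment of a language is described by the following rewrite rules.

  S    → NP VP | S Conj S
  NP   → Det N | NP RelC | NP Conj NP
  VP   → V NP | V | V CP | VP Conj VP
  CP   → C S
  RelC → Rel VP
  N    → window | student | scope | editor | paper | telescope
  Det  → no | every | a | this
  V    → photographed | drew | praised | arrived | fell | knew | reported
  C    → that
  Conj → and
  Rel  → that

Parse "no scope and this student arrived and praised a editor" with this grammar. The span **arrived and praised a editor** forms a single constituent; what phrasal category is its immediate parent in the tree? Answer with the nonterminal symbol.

[S [NP [NP [Det no] [N scope]] [Conj and] [NP [Det this] [N student]]] [VP [VP [V arrived]] [Conj and] [VP [V praised] [NP [Det a] [N editor]]]]]
The span 'arrived and praised a editor' is the VP node built by VP → VP Conj VP.
Its mother is the S built by S → NP VP.

S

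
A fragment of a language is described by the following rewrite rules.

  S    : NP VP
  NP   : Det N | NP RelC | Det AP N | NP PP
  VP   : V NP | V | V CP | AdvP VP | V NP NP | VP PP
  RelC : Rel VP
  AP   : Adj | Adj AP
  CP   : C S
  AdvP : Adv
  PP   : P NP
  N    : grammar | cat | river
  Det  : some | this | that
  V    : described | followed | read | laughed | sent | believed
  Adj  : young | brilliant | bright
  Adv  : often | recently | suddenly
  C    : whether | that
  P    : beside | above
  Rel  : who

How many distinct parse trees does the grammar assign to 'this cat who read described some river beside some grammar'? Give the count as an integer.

2

The two bracketings:
[S [NP [NP [Det this] [N cat]] [RelC [Rel who] [VP [V read]]]] [VP [V described] [NP [NP [Det some] [N river]] [PP [P beside] [NP [Det some] [N grammar]]]]]]
[S [NP [NP [Det this] [N cat]] [RelC [Rel who] [VP [V read]]]] [VP [VP [V described] [NP [Det some] [N river]]] [PP [P beside] [NP [Det some] [N grammar]]]]]
The difference turns on whether NP → NP PP is used at the relevant span, versus an alternative expansion of NP.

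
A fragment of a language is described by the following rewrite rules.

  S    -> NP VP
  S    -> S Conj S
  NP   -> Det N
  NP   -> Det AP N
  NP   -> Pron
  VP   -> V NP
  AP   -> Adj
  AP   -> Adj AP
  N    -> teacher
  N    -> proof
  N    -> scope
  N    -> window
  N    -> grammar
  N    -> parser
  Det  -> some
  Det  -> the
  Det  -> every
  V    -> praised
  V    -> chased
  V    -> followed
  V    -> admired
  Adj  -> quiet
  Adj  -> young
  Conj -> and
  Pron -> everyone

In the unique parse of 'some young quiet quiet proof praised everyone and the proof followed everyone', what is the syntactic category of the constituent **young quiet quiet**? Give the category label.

S
  S
    NP
      Det: some
      AP
        Adj: young
        AP
          Adj: quiet
          AP
            Adj: quiet
      N: proof
    VP
      V: praised
      NP
        Pron: everyone
  Conj: and
  S
    NP
      Det: the
      N: proof
    VP
      V: followed
      NP
        Pron: everyone
The span 'young quiet quiet' is the AP node built by AP → Adj AP.

AP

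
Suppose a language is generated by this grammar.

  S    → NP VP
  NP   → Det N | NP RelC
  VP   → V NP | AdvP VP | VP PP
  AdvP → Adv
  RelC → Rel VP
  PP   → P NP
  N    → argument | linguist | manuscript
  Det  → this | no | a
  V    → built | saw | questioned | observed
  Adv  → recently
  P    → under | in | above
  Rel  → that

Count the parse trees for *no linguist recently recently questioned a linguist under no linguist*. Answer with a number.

3

Two of the 3 distinct bracketings:
[S [NP [Det no] [N linguist]] [VP [AdvP [Adv recently]] [VP [AdvP [Adv recently]] [VP [VP [V questioned] [NP [Det a] [N linguist]]] [PP [P under] [NP [Det no] [N linguist]]]]]]]
[S [NP [Det no] [N linguist]] [VP [AdvP [Adv recently]] [VP [VP [AdvP [Adv recently]] [VP [V questioned] [NP [Det a] [N linguist]]]] [PP [P under] [NP [Det no] [N linguist]]]]]]
The trees differ in how a recursive rule is bracketed over the same span.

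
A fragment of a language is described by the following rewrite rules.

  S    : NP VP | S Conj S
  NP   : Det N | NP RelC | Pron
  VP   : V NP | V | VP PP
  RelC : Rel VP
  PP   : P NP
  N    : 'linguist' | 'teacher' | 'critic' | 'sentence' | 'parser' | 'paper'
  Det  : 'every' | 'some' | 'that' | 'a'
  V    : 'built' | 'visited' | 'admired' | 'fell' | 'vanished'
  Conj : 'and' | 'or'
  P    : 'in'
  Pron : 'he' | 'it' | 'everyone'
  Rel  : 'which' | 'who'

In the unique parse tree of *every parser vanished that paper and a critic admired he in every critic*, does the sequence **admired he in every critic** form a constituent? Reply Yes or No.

Yes

[S [S [NP [Det every] [N parser]] [VP [V vanished] [NP [Det that] [N paper]]]] [Conj and] [S [NP [Det a] [N critic]] [VP [VP [V admired] [NP [Pron he]]] [PP [P in] [NP [Det every] [N critic]]]]]]
The words 'admired he in every critic' are exhaustively dominated by a single VP node (built by VP → VP PP), so they form a constituent.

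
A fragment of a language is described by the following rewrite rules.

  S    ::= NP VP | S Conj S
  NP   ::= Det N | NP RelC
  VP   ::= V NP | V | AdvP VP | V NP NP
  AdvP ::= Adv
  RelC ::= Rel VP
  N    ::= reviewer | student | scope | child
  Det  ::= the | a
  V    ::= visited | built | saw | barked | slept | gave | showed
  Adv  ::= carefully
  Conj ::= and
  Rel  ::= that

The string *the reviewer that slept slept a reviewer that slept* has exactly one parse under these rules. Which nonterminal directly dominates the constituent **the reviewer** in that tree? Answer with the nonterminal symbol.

[S [NP [NP [Det the] [N reviewer]] [RelC [Rel that] [VP [V slept]]]] [VP [V slept] [NP [NP [Det a] [N reviewer]] [RelC [Rel that] [VP [V slept]]]]]]
The span 'the reviewer' is the NP node built by NP → Det N.
Its mother is the NP built by NP → NP RelC.

NP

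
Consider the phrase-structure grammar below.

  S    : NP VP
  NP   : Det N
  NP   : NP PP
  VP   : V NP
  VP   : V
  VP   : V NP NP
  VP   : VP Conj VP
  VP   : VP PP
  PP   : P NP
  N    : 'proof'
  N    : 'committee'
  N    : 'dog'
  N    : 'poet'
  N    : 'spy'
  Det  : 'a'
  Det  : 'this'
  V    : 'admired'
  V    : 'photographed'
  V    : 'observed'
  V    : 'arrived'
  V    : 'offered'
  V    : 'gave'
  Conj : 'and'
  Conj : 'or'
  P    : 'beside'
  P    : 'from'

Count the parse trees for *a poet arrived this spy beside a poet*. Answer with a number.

2

The two bracketings:
[S [NP [Det a] [N poet]] [VP [V arrived] [NP [NP [Det this] [N spy]] [PP [P beside] [NP [Det a] [N poet]]]]]]
[S [NP [Det a] [N poet]] [VP [VP [V arrived] [NP [Det this] [N spy]]] [PP [P beside] [NP [Det a] [N poet]]]]]
The difference turns on whether NP → NP PP is used at the relevant span, versus an alternative expansion of NP.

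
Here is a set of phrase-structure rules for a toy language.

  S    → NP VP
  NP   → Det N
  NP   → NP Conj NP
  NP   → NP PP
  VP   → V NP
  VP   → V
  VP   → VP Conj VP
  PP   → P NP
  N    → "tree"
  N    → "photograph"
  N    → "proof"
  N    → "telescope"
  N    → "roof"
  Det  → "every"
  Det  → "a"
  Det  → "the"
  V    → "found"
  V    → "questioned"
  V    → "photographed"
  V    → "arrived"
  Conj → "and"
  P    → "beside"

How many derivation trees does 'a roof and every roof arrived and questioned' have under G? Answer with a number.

[S [NP [NP [Det a] [N roof]] [Conj and] [NP [Det every] [N roof]]] [VP [VP [V arrived]] [Conj and] [VP [V questioned]]]]
No rule offers an alternative attachment or grouping for any span, so this is the only derivation.

1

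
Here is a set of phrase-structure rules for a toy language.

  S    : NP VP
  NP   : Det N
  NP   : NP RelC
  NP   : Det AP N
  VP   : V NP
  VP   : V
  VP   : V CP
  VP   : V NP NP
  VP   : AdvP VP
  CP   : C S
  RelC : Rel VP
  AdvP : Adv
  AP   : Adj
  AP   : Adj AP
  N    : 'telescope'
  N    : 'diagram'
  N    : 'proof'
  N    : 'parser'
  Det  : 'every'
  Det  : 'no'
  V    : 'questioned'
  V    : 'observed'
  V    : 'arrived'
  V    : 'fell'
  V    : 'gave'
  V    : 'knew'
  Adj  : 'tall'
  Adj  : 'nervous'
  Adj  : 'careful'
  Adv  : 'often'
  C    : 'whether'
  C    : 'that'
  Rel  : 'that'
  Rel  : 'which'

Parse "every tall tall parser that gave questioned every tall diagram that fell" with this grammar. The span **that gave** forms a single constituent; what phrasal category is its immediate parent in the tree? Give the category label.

[S [NP [NP [Det every] [AP [Adj tall] [AP [Adj tall]]] [N parser]] [RelC [Rel that] [VP [V gave]]]] [VP [V questioned] [NP [NP [Det every] [AP [Adj tall]] [N diagram]] [RelC [Rel that] [VP [V fell]]]]]]
The span 'that gave' is the RelC node built by RelC → Rel VP.
Its mother is the NP built by NP → NP RelC.

NP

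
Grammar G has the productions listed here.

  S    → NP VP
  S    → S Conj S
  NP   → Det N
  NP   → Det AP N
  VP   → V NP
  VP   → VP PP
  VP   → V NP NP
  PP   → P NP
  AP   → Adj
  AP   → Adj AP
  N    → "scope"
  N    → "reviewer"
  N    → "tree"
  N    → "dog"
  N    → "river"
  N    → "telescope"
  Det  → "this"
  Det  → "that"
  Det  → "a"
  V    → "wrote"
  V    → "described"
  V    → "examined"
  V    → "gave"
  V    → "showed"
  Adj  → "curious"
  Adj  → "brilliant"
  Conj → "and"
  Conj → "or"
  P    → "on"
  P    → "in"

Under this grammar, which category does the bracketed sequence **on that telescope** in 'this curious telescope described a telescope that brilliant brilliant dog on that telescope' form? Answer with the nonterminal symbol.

[S [NP [Det this] [AP [Adj curious]] [N telescope]] [VP [VP [V described] [NP [Det a] [N telescope]] [NP [Det that] [AP [Adj brilliant] [AP [Adj brilliant]]] [N dog]]] [PP [P on] [NP [Det that] [N telescope]]]]]
The span 'on that telescope' is the PP node built by PP → P NP.

PP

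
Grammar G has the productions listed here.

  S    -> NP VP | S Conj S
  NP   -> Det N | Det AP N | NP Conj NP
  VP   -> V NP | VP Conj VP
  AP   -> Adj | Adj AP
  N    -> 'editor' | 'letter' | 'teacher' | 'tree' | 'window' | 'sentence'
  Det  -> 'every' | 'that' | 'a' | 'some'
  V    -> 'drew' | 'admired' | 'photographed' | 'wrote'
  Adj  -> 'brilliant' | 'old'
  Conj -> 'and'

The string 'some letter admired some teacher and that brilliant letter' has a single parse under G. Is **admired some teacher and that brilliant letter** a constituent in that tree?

[S [NP [Det some] [N letter]] [VP [V admired] [NP [NP [Det some] [N teacher]] [Conj and] [NP [Det that] [AP [Adj brilliant]] [N letter]]]]]
The words 'admired some teacher and that brilliant letter' are exhaustively dominated by a single VP node (built by VP → V NP), so they form a constituent.

Yes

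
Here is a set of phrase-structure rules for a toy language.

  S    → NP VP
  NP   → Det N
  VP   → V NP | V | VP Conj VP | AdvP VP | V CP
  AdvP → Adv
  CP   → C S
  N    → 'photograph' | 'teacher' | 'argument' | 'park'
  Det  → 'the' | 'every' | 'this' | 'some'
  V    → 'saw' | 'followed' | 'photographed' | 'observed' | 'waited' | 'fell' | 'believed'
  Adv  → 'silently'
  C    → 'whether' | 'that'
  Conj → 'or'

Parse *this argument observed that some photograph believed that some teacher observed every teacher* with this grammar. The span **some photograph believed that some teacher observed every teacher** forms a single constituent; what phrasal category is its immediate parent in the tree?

CP

[S [NP [Det this] [N argument]] [VP [V observed] [CP [C that] [S [NP [Det some] [N photograph]] [VP [V believed] [CP [C that] [S [NP [Det some] [N teacher]] [VP [V observed] [NP [Det every] [N teacher]]]]]]]]]]
The span 'some photograph believed that some teacher observed every teacher' is the S node built by S → NP VP.
Its mother is the CP built by CP → C S.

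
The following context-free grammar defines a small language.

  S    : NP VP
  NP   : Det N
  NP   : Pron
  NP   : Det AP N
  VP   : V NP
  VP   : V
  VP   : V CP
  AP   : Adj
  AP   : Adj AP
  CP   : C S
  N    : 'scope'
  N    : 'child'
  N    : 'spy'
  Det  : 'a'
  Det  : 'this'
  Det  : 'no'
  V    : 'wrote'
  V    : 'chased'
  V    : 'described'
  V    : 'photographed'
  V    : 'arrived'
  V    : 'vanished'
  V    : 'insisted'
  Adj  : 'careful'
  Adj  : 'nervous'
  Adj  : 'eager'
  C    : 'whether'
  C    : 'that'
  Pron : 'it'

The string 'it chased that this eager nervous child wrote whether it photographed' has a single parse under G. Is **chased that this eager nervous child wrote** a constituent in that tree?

No

[S [NP [Pron it]] [VP [V chased] [CP [C that] [S [NP [Det this] [AP [Adj eager] [AP [Adj nervous]]] [N child]] [VP [V wrote] [CP [C whether] [S [NP [Pron it]] [VP [V photographed]]]]]]]]]
The smallest constituent containing 'chased that this eager nervous child wrote' is the VP spanning 'chased that this eager nervous child wrote whether it photographed'; no single node in the tree dominates exactly the given words.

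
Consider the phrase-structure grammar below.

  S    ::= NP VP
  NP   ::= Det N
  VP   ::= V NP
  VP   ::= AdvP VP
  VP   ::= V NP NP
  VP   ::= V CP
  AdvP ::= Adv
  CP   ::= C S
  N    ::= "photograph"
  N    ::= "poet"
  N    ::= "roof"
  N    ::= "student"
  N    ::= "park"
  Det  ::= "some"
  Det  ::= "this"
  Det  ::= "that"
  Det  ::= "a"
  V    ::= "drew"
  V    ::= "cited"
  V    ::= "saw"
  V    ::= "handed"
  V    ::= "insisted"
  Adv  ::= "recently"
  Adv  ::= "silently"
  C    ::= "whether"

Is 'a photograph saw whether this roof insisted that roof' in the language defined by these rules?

[S [NP [Det a] [N photograph]] [VP [V saw] [CP [C whether] [S [NP [Det this] [N roof]] [VP [V insisted] [NP [Det that] [N roof]]]]]]]
The bracketing above is licensed at every node by one of the given productions, with S at the root.

Grammatical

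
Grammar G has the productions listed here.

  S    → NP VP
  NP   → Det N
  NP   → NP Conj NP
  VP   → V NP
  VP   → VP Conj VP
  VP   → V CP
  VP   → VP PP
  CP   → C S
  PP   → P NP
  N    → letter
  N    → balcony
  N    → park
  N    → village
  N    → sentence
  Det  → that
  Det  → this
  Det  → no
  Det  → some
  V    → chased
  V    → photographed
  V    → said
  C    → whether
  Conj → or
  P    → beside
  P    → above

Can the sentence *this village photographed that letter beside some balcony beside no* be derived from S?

Ungrammatical

For S → NP VP, the only prefix that parses as NP is 'this village', but the remainder 'photographed that letter beside some balcony beside no' is not a VP under these rules.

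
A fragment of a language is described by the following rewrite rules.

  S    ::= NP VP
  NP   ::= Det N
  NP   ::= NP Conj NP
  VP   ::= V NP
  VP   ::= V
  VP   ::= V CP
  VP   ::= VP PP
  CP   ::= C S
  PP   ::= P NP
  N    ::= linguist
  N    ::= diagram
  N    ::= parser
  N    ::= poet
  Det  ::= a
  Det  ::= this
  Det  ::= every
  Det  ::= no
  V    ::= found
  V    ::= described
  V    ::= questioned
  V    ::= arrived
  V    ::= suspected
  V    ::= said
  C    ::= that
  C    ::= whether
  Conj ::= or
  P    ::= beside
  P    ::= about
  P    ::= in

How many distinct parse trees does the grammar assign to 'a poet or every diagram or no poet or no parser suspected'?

5

Two of the 5 distinct bracketings:
[S [NP [NP [Det a] [N poet]] [Conj or] [NP [NP [Det every] [N diagram]] [Conj or] [NP [NP [Det no] [N poet]] [Conj or] [NP [Det no] [N parser]]]]] [VP [V suspected]]]
[S [NP [NP [Det a] [N poet]] [Conj or] [NP [NP [NP [Det every] [N diagram]] [Conj or] [NP [Det no] [N poet]]] [Conj or] [NP [Det no] [N parser]]]] [VP [V suspected]]]
The trees differ in how a recursive rule is bracketed over the same span.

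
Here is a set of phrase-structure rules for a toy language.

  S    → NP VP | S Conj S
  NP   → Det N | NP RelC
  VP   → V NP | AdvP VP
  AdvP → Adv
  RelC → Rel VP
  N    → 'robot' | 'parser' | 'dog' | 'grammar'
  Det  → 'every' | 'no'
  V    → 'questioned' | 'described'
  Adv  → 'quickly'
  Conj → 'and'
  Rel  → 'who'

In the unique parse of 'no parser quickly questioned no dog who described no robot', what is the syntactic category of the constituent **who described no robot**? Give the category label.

RelC

S
  NP
    Det: no
    N: parser
  VP
    AdvP
      Adv: quickly
    VP
      V: questioned
      NP
        NP
          Det: no
          N: dog
        RelC
          Rel: who
          VP
            V: described
            NP
              Det: no
              N: robot
The span 'who described no robot' is the RelC node built by RelC → Rel VP.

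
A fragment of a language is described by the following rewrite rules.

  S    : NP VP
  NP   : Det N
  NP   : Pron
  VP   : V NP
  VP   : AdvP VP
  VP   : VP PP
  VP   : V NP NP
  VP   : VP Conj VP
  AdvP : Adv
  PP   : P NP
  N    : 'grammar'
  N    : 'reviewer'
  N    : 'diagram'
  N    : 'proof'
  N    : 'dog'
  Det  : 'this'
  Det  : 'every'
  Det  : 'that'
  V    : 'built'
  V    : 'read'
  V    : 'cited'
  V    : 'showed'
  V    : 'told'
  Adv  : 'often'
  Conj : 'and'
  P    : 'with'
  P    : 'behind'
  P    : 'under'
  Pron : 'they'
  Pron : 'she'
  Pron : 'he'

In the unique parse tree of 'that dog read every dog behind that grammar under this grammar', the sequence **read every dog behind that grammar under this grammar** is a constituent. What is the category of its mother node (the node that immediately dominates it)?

S

S
  NP
    Det: that
    N: dog
  VP
    VP
      VP
        V: read
        NP
          Det: every
          N: dog
      PP
        P: behind
        NP
          Det: that
          N: grammar
    PP
      P: under
      NP
        Det: this
        N: grammar
The span 'read every dog behind that grammar under this grammar' is the VP node built by VP → VP PP.
Its mother is the S built by S → NP VP.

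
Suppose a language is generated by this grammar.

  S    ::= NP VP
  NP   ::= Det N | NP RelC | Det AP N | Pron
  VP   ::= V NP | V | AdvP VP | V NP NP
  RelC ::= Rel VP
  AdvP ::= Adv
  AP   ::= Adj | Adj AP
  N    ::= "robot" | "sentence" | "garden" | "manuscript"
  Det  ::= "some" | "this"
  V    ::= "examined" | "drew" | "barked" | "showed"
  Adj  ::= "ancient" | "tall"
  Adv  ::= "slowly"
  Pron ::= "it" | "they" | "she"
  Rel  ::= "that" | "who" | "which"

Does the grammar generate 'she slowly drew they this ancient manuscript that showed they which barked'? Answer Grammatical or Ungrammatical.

[S [NP [Pron she]] [VP [AdvP [Adv slowly]] [VP [V drew] [NP [Pron they]] [NP [NP [Det this] [AP [Adj ancient]] [N manuscript]] [RelC [Rel that] [VP [V showed] [NP [NP [Pron they]] [RelC [Rel which] [VP [V barked]]]]]]]]]]
Every word is introduced by a lexical rule and the phrasal rules combine the resulting categories into a single S.

Grammatical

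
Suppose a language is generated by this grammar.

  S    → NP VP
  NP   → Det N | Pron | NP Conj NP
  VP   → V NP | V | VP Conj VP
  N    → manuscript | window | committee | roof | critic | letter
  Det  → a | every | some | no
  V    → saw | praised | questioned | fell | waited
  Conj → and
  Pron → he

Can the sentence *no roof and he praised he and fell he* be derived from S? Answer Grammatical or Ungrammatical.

S
  NP
    NP
      Det: no
      N: roof
    Conj: and
    NP
      Pron: he
  VP
    VP
      V: praised
      NP
        Pron: he
    Conj: and
    VP
      V: fell
      NP
        Pron: he
Each bracket corresponds to one application of a listed rule, so the string is derivable from S.

Grammatical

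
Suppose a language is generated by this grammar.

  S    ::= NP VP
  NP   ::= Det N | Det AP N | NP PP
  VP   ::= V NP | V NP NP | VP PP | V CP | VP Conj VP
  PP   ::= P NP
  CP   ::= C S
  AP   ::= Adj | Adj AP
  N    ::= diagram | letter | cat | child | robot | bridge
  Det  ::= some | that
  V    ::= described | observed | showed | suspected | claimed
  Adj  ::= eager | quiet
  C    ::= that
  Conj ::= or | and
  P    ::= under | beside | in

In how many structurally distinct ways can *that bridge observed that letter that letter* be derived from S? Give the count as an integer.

1

[S [NP [Det that] [N bridge]] [VP [V observed] [NP [Det that] [N letter]] [NP [Det that] [N letter]]]]
No rule offers an alternative attachment or grouping for any span, so this is the only derivation.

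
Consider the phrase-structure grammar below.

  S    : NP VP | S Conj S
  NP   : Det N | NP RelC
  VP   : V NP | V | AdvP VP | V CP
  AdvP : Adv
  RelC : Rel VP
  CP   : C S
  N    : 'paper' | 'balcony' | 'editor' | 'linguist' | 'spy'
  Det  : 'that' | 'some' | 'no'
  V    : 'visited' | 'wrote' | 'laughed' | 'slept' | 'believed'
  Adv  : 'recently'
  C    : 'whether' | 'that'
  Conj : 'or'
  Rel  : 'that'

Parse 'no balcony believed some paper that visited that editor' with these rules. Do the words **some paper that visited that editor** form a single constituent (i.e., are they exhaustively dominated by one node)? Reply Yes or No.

Yes

[S [NP [Det no] [N balcony]] [VP [V believed] [NP [NP [Det some] [N paper]] [RelC [Rel that] [VP [V visited] [NP [Det that] [N editor]]]]]]]
The words 'some paper that visited that editor' are exhaustively dominated by a single NP node (built by NP → NP RelC), so they form a constituent.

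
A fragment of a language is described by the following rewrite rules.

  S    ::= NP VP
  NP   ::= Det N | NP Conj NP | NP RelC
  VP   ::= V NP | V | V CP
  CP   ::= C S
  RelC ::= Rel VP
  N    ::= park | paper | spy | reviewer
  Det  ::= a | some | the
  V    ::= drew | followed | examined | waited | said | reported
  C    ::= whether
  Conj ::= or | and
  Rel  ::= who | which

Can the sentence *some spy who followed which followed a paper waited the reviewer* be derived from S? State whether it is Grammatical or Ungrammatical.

Grammatical

[S [NP [NP [NP [Det some] [N spy]] [RelC [Rel who] [VP [V followed]]]] [RelC [Rel which] [VP [V followed] [NP [Det a] [N paper]]]]] [VP [V waited] [NP [Det the] [N reviewer]]]]
Each bracket corresponds to one application of a listed rule, so the string is derivable from S.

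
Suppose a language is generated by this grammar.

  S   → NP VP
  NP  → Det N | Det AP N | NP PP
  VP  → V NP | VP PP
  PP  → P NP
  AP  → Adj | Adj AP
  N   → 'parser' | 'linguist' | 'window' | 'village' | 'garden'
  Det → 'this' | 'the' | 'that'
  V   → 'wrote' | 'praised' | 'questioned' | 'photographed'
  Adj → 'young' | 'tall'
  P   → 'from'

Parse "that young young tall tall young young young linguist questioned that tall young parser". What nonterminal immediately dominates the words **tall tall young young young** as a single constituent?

AP

[S [NP [Det that] [AP [Adj young] [AP [Adj young] [AP [Adj tall] [AP [Adj tall] [AP [Adj young] [AP [Adj young] [AP [Adj young]]]]]]]] [N linguist]] [VP [V questioned] [NP [Det that] [AP [Adj tall] [AP [Adj young]]] [N parser]]]]
The span 'tall tall young young young' is the AP node built by AP → Adj AP.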